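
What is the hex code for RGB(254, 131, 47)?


R = 254 → FE (hex)
G = 131 → 83 (hex)
B = 47 → 2F (hex)
Hex = #FE832F


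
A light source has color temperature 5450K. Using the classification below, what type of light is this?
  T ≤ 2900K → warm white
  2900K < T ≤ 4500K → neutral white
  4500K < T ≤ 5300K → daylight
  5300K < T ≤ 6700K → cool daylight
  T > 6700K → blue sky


Temperature: 5450K
5300K < 5450K ≤ 6700K → cool daylight
Classification: cool daylight


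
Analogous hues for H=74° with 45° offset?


Base hue: 74°
Left analog: (74 - 45) mod 360 = 29°
Right analog: (74 + 45) mod 360 = 119°
Analogous hues = 29° and 119°


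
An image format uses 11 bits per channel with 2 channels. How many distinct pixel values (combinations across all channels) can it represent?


Total bits = 11 bits/channel × 2 channels = 22 bits
Distinct pixel values = 2^22
= 4,194,304 pixel values


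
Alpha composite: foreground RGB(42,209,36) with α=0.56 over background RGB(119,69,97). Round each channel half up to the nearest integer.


C = α×F + (1-α)×B, with 1-α = 0.44
R: 0.56×42 + 0.44×119 = 23.52 + 52.36 = 75.88 → 76
G: 0.56×209 + 0.44×69 = 117.04 + 30.36 = 147.40 → 147
B: 0.56×36 + 0.44×97 = 20.16 + 42.68 = 62.84 → 63
= RGB(76, 147, 63)


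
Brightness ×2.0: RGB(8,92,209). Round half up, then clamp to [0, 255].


Multiply each channel by 2.0, round half up, clamp to [0, 255]
R: 8×2.0 = 16
G: 92×2.0 = 184
B: 209×2.0 = 418 → clamp → 255
= RGB(16, 184, 255)


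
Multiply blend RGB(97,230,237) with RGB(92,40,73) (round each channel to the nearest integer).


Multiply: C = A×B/255, rounded to nearest integer
R: 97×92/255 = 8924/255 ≈ 34.996 → 35
G: 230×40/255 = 9200/255 ≈ 36.078 → 36
B: 237×73/255 = 17301/255 ≈ 67.847 → 68
= RGB(35, 36, 68)


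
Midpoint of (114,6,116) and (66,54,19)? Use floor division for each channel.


Midpoint: each channel = ⌊(C₁+C₂)/2⌋
R: ⌊(114+66)/2⌋ = 90
G: ⌊(6+54)/2⌋ = 30
B: ⌊(116+19)/2⌋ = 67
= RGB(90, 30, 67)


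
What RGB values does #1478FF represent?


14 → 20 (R)
78 → 120 (G)
FF → 255 (B)
= RGB(20, 120, 255)


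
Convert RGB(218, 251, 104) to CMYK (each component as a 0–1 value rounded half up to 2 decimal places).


R'=218/255≈0.8549, G'=251/255≈0.9843, B'=104/255≈0.4078
K = 1 - max(R',G',B') = 1 - 251/255 = 4/255 = 0.01568… → 0.02
(1-R'-K)/(1-K) simplifies to (max-R)/max with max = 251:
C = (251-218)/251 = 33/251 = 0.13147… → 0.13
M = (251-251)/251 = 0/251 = 0 → 0.00
Y = (251-104)/251 = 147/251 = 0.58565… → 0.59
= CMYK(0.13, 0.00, 0.59, 0.02)


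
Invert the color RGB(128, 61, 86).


Invert: (255-R, 255-G, 255-B)
R: 255-128 = 127
G: 255-61 = 194
B: 255-86 = 169
= RGB(127, 194, 169)


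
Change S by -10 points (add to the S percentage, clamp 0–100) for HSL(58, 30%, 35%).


Original S = 30%
Adjustment = -10 percentage points
New S = 30 + (-10) = 20
Clamp to [0, 100] → 20
= HSL(58°, 20%, 35%)


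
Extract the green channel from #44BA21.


Color: #44BA21
R = 44 = 68
G = BA = 186
B = 21 = 33
Green = 186


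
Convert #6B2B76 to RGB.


6B → 107 (R)
2B → 43 (G)
76 → 118 (B)
= RGB(107, 43, 118)


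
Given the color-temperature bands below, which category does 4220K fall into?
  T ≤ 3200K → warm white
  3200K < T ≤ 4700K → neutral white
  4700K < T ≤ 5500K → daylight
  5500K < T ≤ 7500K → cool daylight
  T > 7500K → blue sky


Temperature: 4220K
3200K < 4220K ≤ 4700K → neutral white
Classification: neutral white


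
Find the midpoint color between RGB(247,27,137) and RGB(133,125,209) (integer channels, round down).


Midpoint: each channel = ⌊(C₁+C₂)/2⌋
R: ⌊(247+133)/2⌋ = 190
G: ⌊(27+125)/2⌋ = 76
B: ⌊(137+209)/2⌋ = 173
= RGB(190, 76, 173)


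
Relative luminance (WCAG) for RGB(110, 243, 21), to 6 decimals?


Linearize each channel (sRGB transfer function): c = v/255; c_lin = c/12.92 if c ≤ 0.04045, else ((c+0.055)/1.055)^2.4
  R: 110/255 ≈ 0.431373 > 0.04045 → ((0.431373+0.055)/1.055)^2.4 ≈ 0.155926
  G: 243/255 ≈ 0.952941 > 0.04045 → ((0.952941+0.055)/1.055)^2.4 ≈ 0.896269
  B: 21/255 ≈ 0.082353 > 0.04045 → ((0.082353+0.055)/1.055)^2.4 ≈ 0.007499
R_lin = 0.155926, G_lin = 0.896269, B_lin = 0.007499
L = 0.2126×R + 0.7152×G + 0.0722×B
L = 0.2126×0.155926 + 0.7152×0.896269 + 0.0722×0.007499
L ≈ 0.674703


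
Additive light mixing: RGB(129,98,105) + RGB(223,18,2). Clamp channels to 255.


Additive: each channel = min(255, C₁+C₂)
R: 129+223 = 352 → 255
G: 98+18 = 116 → 116
B: 105+2 = 107 → 107
= RGB(255, 116, 107)


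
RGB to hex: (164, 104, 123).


R = 164 → A4 (hex)
G = 104 → 68 (hex)
B = 123 → 7B (hex)
Hex = #A4687B


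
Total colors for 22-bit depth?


Colors = 2^bits = 2^22
= 4,194,304 colors


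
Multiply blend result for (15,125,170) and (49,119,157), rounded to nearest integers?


Multiply: C = A×B/255, rounded to nearest integer
R: 15×49/255 = 735/255 ≈ 2.882 → 3
G: 125×119/255 = 14875/255 ≈ 58.333 → 58
B: 170×157/255 = 26690/255 ≈ 104.667 → 105
= RGB(3, 58, 105)


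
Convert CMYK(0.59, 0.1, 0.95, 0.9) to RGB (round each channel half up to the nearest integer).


R = 255 × (1-C) × (1-K) = 255 × 0.41 × 0.10 = 10.455 → 10
G = 255 × (1-M) × (1-K) = 255 × 0.90 × 0.10 = 22.95 → 23
B = 255 × (1-Y) × (1-K) = 255 × 0.05 × 0.10 = 1.275 → 1
= RGB(10, 23, 1)


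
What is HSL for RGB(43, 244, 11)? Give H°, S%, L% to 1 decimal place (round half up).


Normalize: R'=43/255≈0.1686, G'=244/255≈0.9569, B'=11/255≈0.0431
Max=244/255, Min=11/255, Δ=Max-Min=233/255
L = (Max+Min)/2 = (244+11)/510 = 255/510 = 0.5 → L = 50.0%
L ≤ 0.5 → S = Δ/(Max+Min) = 233/(244+11) = 233/255 = 0.91372… → S = 91.4%
(the 1/255 factors cancel in S and H, so raw channel differences can be used)
Max is G' → H = 60 × ((B-R)/Δ + 2) = 60 × ((11-43)/233 + 2)
  -32/233 + 2 = -0.1373… + 2 = 1.8626…
  H = 60 × 1.8626… = 111.759…° → H = 111.8°
= HSL(111.8°, 91.4%, 50.0%)


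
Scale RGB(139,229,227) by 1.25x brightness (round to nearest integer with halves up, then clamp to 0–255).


Multiply each channel by 1.25, round half up, clamp to [0, 255]
R: 139×1.25 = 173.75 → round → 174
G: 229×1.25 = 286.25 → round → 286 → clamp → 255
B: 227×1.25 = 283.75 → round → 284 → clamp → 255
= RGB(174, 255, 255)


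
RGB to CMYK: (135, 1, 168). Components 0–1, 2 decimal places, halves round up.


R'=135/255≈0.5294, G'=1/255≈0.0039, B'=168/255≈0.6588
K = 1 - max(R',G',B') = 1 - 168/255 = 87/255 = 0.34117… → 0.34
(1-R'-K)/(1-K) simplifies to (max-R)/max with max = 168:
C = (168-135)/168 = 33/168 = 0.19642… → 0.20
M = (168-1)/168 = 167/168 = 0.99404… → 0.99
Y = (168-168)/168 = 0/168 = 0 → 0.00
= CMYK(0.20, 0.99, 0.00, 0.34)


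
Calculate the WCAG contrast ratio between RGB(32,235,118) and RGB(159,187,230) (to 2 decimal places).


Linearize each sRGB channel c=v/255: c/12.92 if c ≤ 0.04045 else ((c+0.055)/1.055)^2.4
L = 0.2126×R_lin + 0.7152×G_lin + 0.0722×B_lin
Color 1 (32,235,118):
  R=32: 32/255≈0.1255 > 0.04045 → ((0.1255+0.055)/1.055)^2.4 ≈ 0.01444
  G=235: 235/255≈0.9216 > 0.04045 → ((0.9216+0.055)/1.055)^2.4 ≈ 0.83077
  B=118: 118/255≈0.4627 > 0.04045 → ((0.4627+0.055)/1.055)^2.4 ≈ 0.18116
  L1 = 0.2126×0.01444 + 0.7152×0.83077 + 0.0722×0.18116 ≈ 0.61032
Color 2 (159,187,230):
  R=159: 159/255≈0.6235 > 0.04045 → ((0.6235+0.055)/1.055)^2.4 ≈ 0.34670
  G=187: 187/255≈0.7333 > 0.04045 → ((0.7333+0.055)/1.055)^2.4 ≈ 0.49693
  B=230: 230/255≈0.9020 > 0.04045 → ((0.9020+0.055)/1.055)^2.4 ≈ 0.79130
  L2 = 0.2126×0.34670 + 0.7152×0.49693 + 0.0722×0.79130 ≈ 0.48625
Lighter = 0.61032, Darker = 0.48625
Ratio = (L_lighter + 0.05) / (L_darker + 0.05)
Ratio = (0.61032 + 0.05) / (0.48625 + 0.05) = 0.66032 / 0.53625 ≈ 1.2314
Ratio ≈ 1.23:1


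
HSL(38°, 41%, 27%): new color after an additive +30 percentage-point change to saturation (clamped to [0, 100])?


Original S = 41%
Adjustment = +30 percentage points
New S = 41 + (30) = 71
Clamp to [0, 100] → 71
= HSL(38°, 71%, 27%)


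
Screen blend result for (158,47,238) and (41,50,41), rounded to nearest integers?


Screen: C = 255 - (255-A)×(255-B)/255, rounded to nearest integer
R: 255 - (255-158)×(255-41)/255 = 255 - 20758/255 ≈ 255 - 81.404 = 173.596 → 174
G: 255 - (255-47)×(255-50)/255 = 255 - 42640/255 ≈ 255 - 167.216 = 87.784 → 88
B: 255 - (255-238)×(255-41)/255 = 255 - 3638/255 ≈ 255 - 14.267 = 240.733 → 241
= RGB(174, 88, 241)


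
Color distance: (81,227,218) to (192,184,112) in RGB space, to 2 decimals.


d = √[(R₁-R₂)² + (G₁-G₂)² + (B₁-B₂)²]
d = √[(81-192)² + (227-184)² + (218-112)²]
d = √[12321 + 1849 + 11236]
d = √25406
d ≈ 159.39


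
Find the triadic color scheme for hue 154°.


Triadic: equally spaced at 120° intervals
H1 = 154°
H2 = (154 + 120) mod 360 = 274°
H3 = (154 + 240) mod 360 = 34°
Triadic = 154°, 274°, 34°


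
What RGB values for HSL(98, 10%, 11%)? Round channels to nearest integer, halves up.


H=98°, S=0.10, L=0.11
C = (1-|2L-1|)×S = (1-|-0.78|)×0.10 = 0.022
H' = H/60 = 98/60 ≈ 1.6333; X = C×(1-|H' mod 2 - 1|) ≈ 0.0081
m = L - C/2 = 0.11 - 0.011 = 0.099
Sector ⌊H'⌋ = 1 → (R',G',B') = (≈0.0081, 0.022, 0.0)
RGB = ((R'+m)×255, (G'+m)×255, (B'+m)×255) = (27.302, 30.855, 25.245)
Round half up → RGB(27, 31, 25)


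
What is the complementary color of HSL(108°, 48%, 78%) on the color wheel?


Complement = opposite side of color wheel = hue + 180°
H' = (108 + 180) mod 360 = 288°
S and L unchanged.
= HSL(288°, 48%, 78%)


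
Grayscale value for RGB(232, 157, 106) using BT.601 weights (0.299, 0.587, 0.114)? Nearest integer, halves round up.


Gray = 0.299×R + 0.587×G + 0.114×B
Gray = 0.299×232 + 0.587×157 + 0.114×106
Gray = 69.368 + 92.159 + 12.084
Gray = 173.611 → round half up → 174
Gray = 174


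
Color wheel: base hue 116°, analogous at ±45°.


Base hue: 116°
Left analog: (116 - 45) mod 360 = 71°
Right analog: (116 + 45) mod 360 = 161°
Analogous hues = 71° and 161°


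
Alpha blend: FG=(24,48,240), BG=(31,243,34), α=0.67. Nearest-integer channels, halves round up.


C = α×F + (1-α)×B, with 1-α = 0.33
R: 0.67×24 + 0.33×31 = 16.08 + 10.23 = 26.31 → 26
G: 0.67×48 + 0.33×243 = 32.16 + 80.19 = 112.35 → 112
B: 0.67×240 + 0.33×34 = 160.80 + 11.22 = 172.02 → 172
= RGB(26, 112, 172)


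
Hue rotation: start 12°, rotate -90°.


New hue = (H + rotation) mod 360
New hue = (12 -90) mod 360
= -78 mod 360
= 282°


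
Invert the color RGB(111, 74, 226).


Invert: (255-R, 255-G, 255-B)
R: 255-111 = 144
G: 255-74 = 181
B: 255-226 = 29
= RGB(144, 181, 29)


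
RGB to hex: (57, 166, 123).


R = 57 → 39 (hex)
G = 166 → A6 (hex)
B = 123 → 7B (hex)
Hex = #39A67B


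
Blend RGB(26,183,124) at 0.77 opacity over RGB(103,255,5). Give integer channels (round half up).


C = α×F + (1-α)×B, with 1-α = 0.23
R: 0.77×26 + 0.23×103 = 20.02 + 23.69 = 43.71 → 44
G: 0.77×183 + 0.23×255 = 140.91 + 58.65 = 199.56 → 200
B: 0.77×124 + 0.23×5 = 95.48 + 1.15 = 96.63 → 97
= RGB(44, 200, 97)


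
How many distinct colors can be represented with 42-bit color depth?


Colors = 2^bits = 2^42
= 4,398,046,511,104 colors


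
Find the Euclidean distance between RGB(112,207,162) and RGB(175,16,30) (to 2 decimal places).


d = √[(R₁-R₂)² + (G₁-G₂)² + (B₁-B₂)²]
d = √[(112-175)² + (207-16)² + (162-30)²]
d = √[3969 + 36481 + 17424]
d = √57874
d ≈ 240.57


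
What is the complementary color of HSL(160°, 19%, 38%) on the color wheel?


Complement = opposite side of color wheel = hue + 180°
H' = (160 + 180) mod 360 = 340°
S and L unchanged.
= HSL(340°, 19%, 38%)


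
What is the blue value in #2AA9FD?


Color: #2AA9FD
R = 2A = 42
G = A9 = 169
B = FD = 253
Blue = 253


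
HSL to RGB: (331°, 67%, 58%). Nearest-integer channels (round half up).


H=331°, S=0.67, L=0.58
C = (1-|2L-1|)×S = (1-|0.16|)×0.67 = 0.5628
H' = H/60 = 331/60 ≈ 5.5167; X = C×(1-|H' mod 2 - 1|) = 0.27202
m = L - C/2 = 0.58 - 0.2814 = 0.2986
Sector ⌊H'⌋ = 5 → (R',G',B') = (0.5628, 0.0, 0.27202)
RGB = ((R'+m)×255, (G'+m)×255, (B'+m)×255) = (219.657, 76.143, 145.5081)
Round half up → RGB(220, 76, 146)


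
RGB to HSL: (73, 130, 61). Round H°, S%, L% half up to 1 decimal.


Normalize: R'=73/255≈0.2863, G'=130/255≈0.5098, B'=61/255≈0.2392
Max=130/255, Min=61/255, Δ=Max-Min=69/255
L = (Max+Min)/2 = (130+61)/510 = 191/510 = 0.37450… → L = 37.5%
L ≤ 0.5 → S = Δ/(Max+Min) = 69/(130+61) = 69/191 = 0.36125… → S = 36.1%
(the 1/255 factors cancel in S and H, so raw channel differences can be used)
Max is G' → H = 60 × ((B-R)/Δ + 2) = 60 × ((61-73)/69 + 2)
  -12/69 + 2 = -0.1739… + 2 = 1.8260…
  H = 60 × 1.8260… = 109.565…° → H = 109.6°
= HSL(109.6°, 36.1%, 37.5%)


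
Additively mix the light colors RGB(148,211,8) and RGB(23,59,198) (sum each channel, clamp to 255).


Additive: each channel = min(255, C₁+C₂)
R: 148+23 = 171 → 171
G: 211+59 = 270 → 255
B: 8+198 = 206 → 206
= RGB(171, 255, 206)


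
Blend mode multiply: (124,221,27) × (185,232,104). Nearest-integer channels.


Multiply: C = A×B/255, rounded to nearest integer
R: 124×185/255 = 22940/255 ≈ 89.961 → 90
G: 221×232/255 = 51272/255 ≈ 201.067 → 201
B: 27×104/255 = 2808/255 ≈ 11.012 → 11
= RGB(90, 201, 11)


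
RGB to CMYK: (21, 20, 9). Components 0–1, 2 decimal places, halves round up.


R'=21/255≈0.0824, G'=20/255≈0.0784, B'=9/255≈0.0353
K = 1 - max(R',G',B') = 1 - 21/255 = 234/255 = 0.91764… → 0.92
(1-R'-K)/(1-K) simplifies to (max-R)/max with max = 21:
C = (21-21)/21 = 0/21 = 0 → 0.00
M = (21-20)/21 = 1/21 = 0.04761… → 0.05
Y = (21-9)/21 = 12/21 = 0.57142… → 0.57
= CMYK(0.00, 0.05, 0.57, 0.92)


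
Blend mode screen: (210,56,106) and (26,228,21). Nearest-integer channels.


Screen: C = 255 - (255-A)×(255-B)/255, rounded to nearest integer
R: 255 - (255-210)×(255-26)/255 = 255 - 10305/255 ≈ 255 - 40.412 = 214.588 → 215
G: 255 - (255-56)×(255-228)/255 = 255 - 5373/255 ≈ 255 - 21.071 = 233.929 → 234
B: 255 - (255-106)×(255-21)/255 = 255 - 34866/255 ≈ 255 - 136.729 = 118.271 → 118
= RGB(215, 234, 118)


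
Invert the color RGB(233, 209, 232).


Invert: (255-R, 255-G, 255-B)
R: 255-233 = 22
G: 255-209 = 46
B: 255-232 = 23
= RGB(22, 46, 23)


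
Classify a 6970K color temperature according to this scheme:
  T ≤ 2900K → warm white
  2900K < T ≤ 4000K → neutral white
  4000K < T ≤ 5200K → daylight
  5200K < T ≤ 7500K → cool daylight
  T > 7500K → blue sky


Temperature: 6970K
5200K < 6970K ≤ 7500K → cool daylight
Classification: cool daylight


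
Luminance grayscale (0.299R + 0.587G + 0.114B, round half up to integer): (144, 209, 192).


Gray = 0.299×R + 0.587×G + 0.114×B
Gray = 0.299×144 + 0.587×209 + 0.114×192
Gray = 43.056 + 122.683 + 21.888
Gray = 187.627 → round half up → 188
Gray = 188


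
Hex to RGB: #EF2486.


EF → 239 (R)
24 → 36 (G)
86 → 134 (B)
= RGB(239, 36, 134)


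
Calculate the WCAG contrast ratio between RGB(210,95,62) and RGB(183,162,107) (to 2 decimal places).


Linearize each sRGB channel c=v/255: c/12.92 if c ≤ 0.04045 else ((c+0.055)/1.055)^2.4
L = 0.2126×R_lin + 0.7152×G_lin + 0.0722×B_lin
Color 1 (210,95,62):
  R=210: 210/255≈0.8235 > 0.04045 → ((0.8235+0.055)/1.055)^2.4 ≈ 0.64448
  G=95: 95/255≈0.3725 > 0.04045 → ((0.3725+0.055)/1.055)^2.4 ≈ 0.11444
  B=62: 62/255≈0.2431 > 0.04045 → ((0.2431+0.055)/1.055)^2.4 ≈ 0.04817
  L1 = 0.2126×0.64448 + 0.7152×0.11444 + 0.0722×0.04817 ≈ 0.22234
Color 2 (183,162,107):
  R=183: 183/255≈0.7176 > 0.04045 → ((0.7176+0.055)/1.055)^2.4 ≈ 0.47353
  G=162: 162/255≈0.6353 > 0.04045 → ((0.6353+0.055)/1.055)^2.4 ≈ 0.36131
  B=107: 107/255≈0.4196 > 0.04045 → ((0.4196+0.055)/1.055)^2.4 ≈ 0.14703
  L2 = 0.2126×0.47353 + 0.7152×0.36131 + 0.0722×0.14703 ≈ 0.36969
Lighter = 0.36969, Darker = 0.22234
Ratio = (L_lighter + 0.05) / (L_darker + 0.05)
Ratio = (0.36969 + 0.05) / (0.22234 + 0.05) = 0.41969 / 0.27234 ≈ 1.5411
Ratio ≈ 1.54:1


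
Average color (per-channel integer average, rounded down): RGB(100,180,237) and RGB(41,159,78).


Midpoint: each channel = ⌊(C₁+C₂)/2⌋
R: ⌊(100+41)/2⌋ = 70
G: ⌊(180+159)/2⌋ = 169
B: ⌊(237+78)/2⌋ = 157
= RGB(70, 169, 157)


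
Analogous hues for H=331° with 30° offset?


Base hue: 331°
Left analog: (331 - 30) mod 360 = 301°
Right analog: (331 + 30) mod 360 = 1°
Analogous hues = 301° and 1°


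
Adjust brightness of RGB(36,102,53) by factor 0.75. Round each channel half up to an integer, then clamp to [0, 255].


Multiply each channel by 0.75, round half up, clamp to [0, 255]
R: 36×0.75 = 27
G: 102×0.75 = 76.5 → round → 77
B: 53×0.75 = 39.75 → round → 40
= RGB(27, 77, 40)


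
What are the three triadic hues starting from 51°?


Triadic: equally spaced at 120° intervals
H1 = 51°
H2 = (51 + 120) mod 360 = 171°
H3 = (51 + 240) mod 360 = 291°
Triadic = 51°, 171°, 291°


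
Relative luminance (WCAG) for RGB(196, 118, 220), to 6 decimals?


Linearize each channel (sRGB transfer function): c = v/255; c_lin = c/12.92 if c ≤ 0.04045, else ((c+0.055)/1.055)^2.4
  R: 196/255 ≈ 0.768627 > 0.04045 → ((0.768627+0.055)/1.055)^2.4 ≈ 0.552011
  G: 118/255 ≈ 0.462745 > 0.04045 → ((0.462745+0.055)/1.055)^2.4 ≈ 0.181164
  B: 220/255 ≈ 0.862745 > 0.04045 → ((0.862745+0.055)/1.055)^2.4 ≈ 0.715694
R_lin = 0.552011, G_lin = 0.181164, B_lin = 0.715694
L = 0.2126×R + 0.7152×G + 0.0722×B
L = 0.2126×0.552011 + 0.7152×0.181164 + 0.0722×0.715694
L ≈ 0.298599


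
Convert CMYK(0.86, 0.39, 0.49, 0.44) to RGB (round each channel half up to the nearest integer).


R = 255 × (1-C) × (1-K) = 255 × 0.14 × 0.56 = 19.992 → 20
G = 255 × (1-M) × (1-K) = 255 × 0.61 × 0.56 = 87.108 → 87
B = 255 × (1-Y) × (1-K) = 255 × 0.51 × 0.56 = 72.828 → 73
= RGB(20, 87, 73)


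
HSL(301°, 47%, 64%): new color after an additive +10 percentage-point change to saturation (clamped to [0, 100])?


Original S = 47%
Adjustment = +10 percentage points
New S = 47 + (10) = 57
Clamp to [0, 100] → 57
= HSL(301°, 57%, 64%)


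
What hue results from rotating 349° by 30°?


New hue = (H + rotation) mod 360
New hue = (349 + 30) mod 360
= 379 mod 360
= 19°


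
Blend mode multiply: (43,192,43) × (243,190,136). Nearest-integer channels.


Multiply: C = A×B/255, rounded to nearest integer
R: 43×243/255 = 10449/255 ≈ 40.976 → 41
G: 192×190/255 = 36480/255 ≈ 143.059 → 143
B: 43×136/255 = 5848/255 ≈ 22.933 → 23
= RGB(41, 143, 23)


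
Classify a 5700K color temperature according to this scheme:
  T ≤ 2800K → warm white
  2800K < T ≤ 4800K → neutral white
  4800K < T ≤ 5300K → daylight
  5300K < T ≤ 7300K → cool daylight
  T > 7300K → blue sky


Temperature: 5700K
5300K < 5700K ≤ 7300K → cool daylight
Classification: cool daylight


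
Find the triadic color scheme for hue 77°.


Triadic: equally spaced at 120° intervals
H1 = 77°
H2 = (77 + 120) mod 360 = 197°
H3 = (77 + 240) mod 360 = 317°
Triadic = 77°, 197°, 317°


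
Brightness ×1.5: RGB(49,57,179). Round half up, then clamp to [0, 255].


Multiply each channel by 1.5, round half up, clamp to [0, 255]
R: 49×1.5 = 73.5 → round → 74
G: 57×1.5 = 85.5 → round → 86
B: 179×1.5 = 268.5 → round → 269 → clamp → 255
= RGB(74, 86, 255)


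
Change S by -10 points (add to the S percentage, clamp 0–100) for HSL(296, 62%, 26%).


Original S = 62%
Adjustment = -10 percentage points
New S = 62 + (-10) = 52
Clamp to [0, 100] → 52
= HSL(296°, 52%, 26%)


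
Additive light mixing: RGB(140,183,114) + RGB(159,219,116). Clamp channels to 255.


Additive: each channel = min(255, C₁+C₂)
R: 140+159 = 299 → 255
G: 183+219 = 402 → 255
B: 114+116 = 230 → 230
= RGB(255, 255, 230)


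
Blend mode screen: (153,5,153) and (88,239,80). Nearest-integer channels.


Screen: C = 255 - (255-A)×(255-B)/255, rounded to nearest integer
R: 255 - (255-153)×(255-88)/255 = 255 - 17034/255 ≈ 255 - 66.800 = 188.200 → 188
G: 255 - (255-5)×(255-239)/255 = 255 - 4000/255 ≈ 255 - 15.686 = 239.314 → 239
B: 255 - (255-153)×(255-80)/255 = 255 - 17850/255 ≈ 255 - 70.000 = 185.000 → 185
= RGB(188, 239, 185)


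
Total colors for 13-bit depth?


Colors = 2^bits = 2^13
= 8,192 colors


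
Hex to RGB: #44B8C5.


44 → 68 (R)
B8 → 184 (G)
C5 → 197 (B)
= RGB(68, 184, 197)


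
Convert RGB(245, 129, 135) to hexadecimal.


R = 245 → F5 (hex)
G = 129 → 81 (hex)
B = 135 → 87 (hex)
Hex = #F58187


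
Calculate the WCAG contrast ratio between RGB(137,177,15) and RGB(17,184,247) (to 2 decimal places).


Linearize each sRGB channel c=v/255: c/12.92 if c ≤ 0.04045 else ((c+0.055)/1.055)^2.4
L = 0.2126×R_lin + 0.7152×G_lin + 0.0722×B_lin
Color 1 (137,177,15):
  R=137: 137/255≈0.5373 > 0.04045 → ((0.5373+0.055)/1.055)^2.4 ≈ 0.25016
  G=177: 177/255≈0.6941 > 0.04045 → ((0.6941+0.055)/1.055)^2.4 ≈ 0.43966
  B=15: 15/255≈0.0588 > 0.04045 → ((0.0588+0.055)/1.055)^2.4 ≈ 0.00478
  L1 = 0.2126×0.25016 + 0.7152×0.43966 + 0.0722×0.00478 ≈ 0.36797
Color 2 (17,184,247):
  R=17: 17/255≈0.0667 > 0.04045 → ((0.0667+0.055)/1.055)^2.4 ≈ 0.00561
  G=184: 184/255≈0.7216 > 0.04045 → ((0.7216+0.055)/1.055)^2.4 ≈ 0.47932
  B=247: 247/255≈0.9686 > 0.04045 → ((0.9686+0.055)/1.055)^2.4 ≈ 0.93011
  L2 = 0.2126×0.00561 + 0.7152×0.47932 + 0.0722×0.93011 ≈ 0.41116
Lighter = 0.41116, Darker = 0.36797
Ratio = (L_lighter + 0.05) / (L_darker + 0.05)
Ratio = (0.41116 + 0.05) / (0.36797 + 0.05) = 0.46116 / 0.41797 ≈ 1.1033
Ratio ≈ 1.10:1


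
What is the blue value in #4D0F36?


Color: #4D0F36
R = 4D = 77
G = 0F = 15
B = 36 = 54
Blue = 54


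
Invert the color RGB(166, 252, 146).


Invert: (255-R, 255-G, 255-B)
R: 255-166 = 89
G: 255-252 = 3
B: 255-146 = 109
= RGB(89, 3, 109)


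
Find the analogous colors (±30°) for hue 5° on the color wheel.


Base hue: 5°
Left analog: (5 - 30) mod 360 = 335°
Right analog: (5 + 30) mod 360 = 35°
Analogous hues = 335° and 35°


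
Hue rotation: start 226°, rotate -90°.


New hue = (H + rotation) mod 360
New hue = (226 -90) mod 360
= 136 mod 360
= 136°


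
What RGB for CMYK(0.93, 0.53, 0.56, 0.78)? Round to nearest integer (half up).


R = 255 × (1-C) × (1-K) = 255 × 0.07 × 0.22 = 3.927 → 4
G = 255 × (1-M) × (1-K) = 255 × 0.47 × 0.22 = 26.367 → 26
B = 255 × (1-Y) × (1-K) = 255 × 0.44 × 0.22 = 24.684 → 25
= RGB(4, 26, 25)


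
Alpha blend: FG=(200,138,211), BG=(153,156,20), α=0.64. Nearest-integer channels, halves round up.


C = α×F + (1-α)×B, with 1-α = 0.36
R: 0.64×200 + 0.36×153 = 128.00 + 55.08 = 183.08 → 183
G: 0.64×138 + 0.36×156 = 88.32 + 56.16 = 144.48 → 144
B: 0.64×211 + 0.36×20 = 135.04 + 7.20 = 142.24 → 142
= RGB(183, 144, 142)


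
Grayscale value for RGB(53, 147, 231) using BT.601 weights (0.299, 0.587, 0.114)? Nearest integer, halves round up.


Gray = 0.299×R + 0.587×G + 0.114×B
Gray = 0.299×53 + 0.587×147 + 0.114×231
Gray = 15.847 + 86.289 + 26.334
Gray = 128.470 → round half up → 128
Gray = 128


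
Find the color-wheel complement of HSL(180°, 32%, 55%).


Complement = opposite side of color wheel = hue + 180°
H' = (180 + 180) mod 360 = 0°
S and L unchanged.
= HSL(0°, 32%, 55%)


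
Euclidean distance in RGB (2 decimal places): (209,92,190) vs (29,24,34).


d = √[(R₁-R₂)² + (G₁-G₂)² + (B₁-B₂)²]
d = √[(209-29)² + (92-24)² + (190-34)²]
d = √[32400 + 4624 + 24336]
d = √61360
d ≈ 247.71


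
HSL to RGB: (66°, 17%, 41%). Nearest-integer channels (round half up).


H=66°, S=0.17, L=0.41
C = (1-|2L-1|)×S = (1-|-0.18|)×0.17 = 0.1394
H' = H/60 = 66/60 ≈ 1.1000; X = C×(1-|H' mod 2 - 1|) = 0.12546
m = L - C/2 = 0.41 - 0.0697 = 0.3403
Sector ⌊H'⌋ = 1 → (R',G',B') = (0.12546, 0.1394, 0.0)
RGB = ((R'+m)×255, (G'+m)×255, (B'+m)×255) = (118.7688, 122.3235, 86.7765)
Round half up → RGB(119, 122, 87)


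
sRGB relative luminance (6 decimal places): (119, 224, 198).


Linearize each channel (sRGB transfer function): c = v/255; c_lin = c/12.92 if c ≤ 0.04045, else ((c+0.055)/1.055)^2.4
  R: 119/255 ≈ 0.466667 > 0.04045 → ((0.466667+0.055)/1.055)^2.4 ≈ 0.184475
  G: 224/255 ≈ 0.878431 > 0.04045 → ((0.878431+0.055)/1.055)^2.4 ≈ 0.745404
  B: 198/255 ≈ 0.776471 > 0.04045 → ((0.776471+0.055)/1.055)^2.4 ≈ 0.564712
R_lin = 0.184475, G_lin = 0.745404, B_lin = 0.564712
L = 0.2126×R + 0.7152×G + 0.0722×B
L = 0.2126×0.184475 + 0.7152×0.745404 + 0.0722×0.564712
L ≈ 0.613105


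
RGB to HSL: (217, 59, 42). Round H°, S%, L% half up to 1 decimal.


Normalize: R'=217/255≈0.8510, G'=59/255≈0.2314, B'=42/255≈0.1647
Max=217/255, Min=42/255, Δ=Max-Min=175/255
L = (Max+Min)/2 = (217+42)/510 = 259/510 = 0.50784… → L = 50.8%
L > 0.5 → S = Δ/(2-Max-Min) = 175/(510-217-42) = 175/251 = 0.69721… → S = 69.7%
(the 1/255 factors cancel in S and H, so raw channel differences can be used)
Max is R' → H = 60 × (((G-B)/Δ) mod 6) = 60 × (((59-42)/175) mod 6)
  17/175 = 0.0971…
  H = 60 × 0.0971… = 5.828…° → H = 5.8°
= HSL(5.8°, 69.7%, 50.8%)


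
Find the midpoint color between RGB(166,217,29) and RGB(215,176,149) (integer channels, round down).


Midpoint: each channel = ⌊(C₁+C₂)/2⌋
R: ⌊(166+215)/2⌋ = 190
G: ⌊(217+176)/2⌋ = 196
B: ⌊(29+149)/2⌋ = 89
= RGB(190, 196, 89)


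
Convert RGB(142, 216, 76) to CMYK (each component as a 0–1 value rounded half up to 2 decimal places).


R'=142/255≈0.5569, G'=216/255≈0.8471, B'=76/255≈0.2980
K = 1 - max(R',G',B') = 1 - 216/255 = 39/255 = 0.15294… → 0.15
(1-R'-K)/(1-K) simplifies to (max-R)/max with max = 216:
C = (216-142)/216 = 74/216 = 0.34259… → 0.34
M = (216-216)/216 = 0/216 = 0 → 0.00
Y = (216-76)/216 = 140/216 = 0.64814… → 0.65
= CMYK(0.34, 0.00, 0.65, 0.15)


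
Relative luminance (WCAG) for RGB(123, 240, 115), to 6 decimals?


Linearize each channel (sRGB transfer function): c = v/255; c_lin = c/12.92 if c ≤ 0.04045, else ((c+0.055)/1.055)^2.4
  R: 123/255 ≈ 0.482353 > 0.04045 → ((0.482353+0.055)/1.055)^2.4 ≈ 0.198069
  G: 240/255 ≈ 0.941176 > 0.04045 → ((0.941176+0.055)/1.055)^2.4 ≈ 0.871367
  B: 115/255 ≈ 0.450980 > 0.04045 → ((0.450980+0.055)/1.055)^2.4 ≈ 0.171441
R_lin = 0.198069, G_lin = 0.871367, B_lin = 0.171441
L = 0.2126×R + 0.7152×G + 0.0722×B
L = 0.2126×0.198069 + 0.7152×0.871367 + 0.0722×0.171441
L ≈ 0.677689


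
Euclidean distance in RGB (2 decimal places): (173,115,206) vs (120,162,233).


d = √[(R₁-R₂)² + (G₁-G₂)² + (B₁-B₂)²]
d = √[(173-120)² + (115-162)² + (206-233)²]
d = √[2809 + 2209 + 729]
d = √5747
d ≈ 75.81


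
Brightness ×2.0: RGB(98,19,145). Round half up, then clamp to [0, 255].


Multiply each channel by 2.0, round half up, clamp to [0, 255]
R: 98×2.0 = 196
G: 19×2.0 = 38
B: 145×2.0 = 290 → clamp → 255
= RGB(196, 38, 255)


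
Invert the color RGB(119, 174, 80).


Invert: (255-R, 255-G, 255-B)
R: 255-119 = 136
G: 255-174 = 81
B: 255-80 = 175
= RGB(136, 81, 175)


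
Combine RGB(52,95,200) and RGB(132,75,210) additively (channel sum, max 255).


Additive: each channel = min(255, C₁+C₂)
R: 52+132 = 184 → 184
G: 95+75 = 170 → 170
B: 200+210 = 410 → 255
= RGB(184, 170, 255)


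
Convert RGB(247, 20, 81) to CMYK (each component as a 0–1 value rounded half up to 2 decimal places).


R'=247/255≈0.9686, G'=20/255≈0.0784, B'=81/255≈0.3176
K = 1 - max(R',G',B') = 1 - 247/255 = 8/255 = 0.03137… → 0.03
(1-R'-K)/(1-K) simplifies to (max-R)/max with max = 247:
C = (247-247)/247 = 0/247 = 0 → 0.00
M = (247-20)/247 = 227/247 = 0.91902… → 0.92
Y = (247-81)/247 = 166/247 = 0.67206… → 0.67
= CMYK(0.00, 0.92, 0.67, 0.03)


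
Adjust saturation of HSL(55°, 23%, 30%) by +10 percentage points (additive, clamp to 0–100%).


Original S = 23%
Adjustment = +10 percentage points
New S = 23 + (10) = 33
Clamp to [0, 100] → 33
= HSL(55°, 33%, 30%)


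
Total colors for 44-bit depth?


Colors = 2^bits = 2^44
= 17,592,186,044,416 colors


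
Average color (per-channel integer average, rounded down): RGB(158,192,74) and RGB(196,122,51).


Midpoint: each channel = ⌊(C₁+C₂)/2⌋
R: ⌊(158+196)/2⌋ = 177
G: ⌊(192+122)/2⌋ = 157
B: ⌊(74+51)/2⌋ = 62
= RGB(177, 157, 62)


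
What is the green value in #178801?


Color: #178801
R = 17 = 23
G = 88 = 136
B = 01 = 1
Green = 136


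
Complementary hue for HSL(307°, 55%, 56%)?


Complement = opposite side of color wheel = hue + 180°
H' = (307 + 180) mod 360 = 127°
S and L unchanged.
= HSL(127°, 55%, 56%)


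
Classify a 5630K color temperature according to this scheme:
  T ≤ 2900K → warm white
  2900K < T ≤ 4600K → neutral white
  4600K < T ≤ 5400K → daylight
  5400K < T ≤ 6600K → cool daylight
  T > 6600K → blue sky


Temperature: 5630K
5400K < 5630K ≤ 6600K → cool daylight
Classification: cool daylight


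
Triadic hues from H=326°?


Triadic: equally spaced at 120° intervals
H1 = 326°
H2 = (326 + 120) mod 360 = 86°
H3 = (326 + 240) mod 360 = 206°
Triadic = 326°, 86°, 206°


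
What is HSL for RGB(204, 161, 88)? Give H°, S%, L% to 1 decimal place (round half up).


Normalize: R'=204/255≈0.8000, G'=161/255≈0.6314, B'=88/255≈0.3451
Max=204/255, Min=88/255, Δ=Max-Min=116/255
L = (Max+Min)/2 = (204+88)/510 = 292/510 = 0.57254… → L = 57.3%
L > 0.5 → S = Δ/(2-Max-Min) = 116/(510-204-88) = 116/218 = 0.53211… → S = 53.2%
(the 1/255 factors cancel in S and H, so raw channel differences can be used)
Max is R' → H = 60 × (((G-B)/Δ) mod 6) = 60 × (((161-88)/116) mod 6)
  73/116 = 0.6293…
  H = 60 × 0.6293… = 37.758…° → H = 37.8°
= HSL(37.8°, 53.2%, 57.3%)


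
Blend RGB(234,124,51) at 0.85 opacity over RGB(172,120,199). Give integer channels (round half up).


C = α×F + (1-α)×B, with 1-α = 0.15
R: 0.85×234 + 0.15×172 = 198.90 + 25.80 = 224.70 → 225
G: 0.85×124 + 0.15×120 = 105.40 + 18.00 = 123.40 → 123
B: 0.85×51 + 0.15×199 = 43.35 + 29.85 = 73.20 → 73
= RGB(225, 123, 73)


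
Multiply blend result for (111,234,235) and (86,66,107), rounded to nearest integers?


Multiply: C = A×B/255, rounded to nearest integer
R: 111×86/255 = 9546/255 ≈ 37.435 → 37
G: 234×66/255 = 15444/255 ≈ 60.565 → 61
B: 235×107/255 = 25145/255 ≈ 98.608 → 99
= RGB(37, 61, 99)


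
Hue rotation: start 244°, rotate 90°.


New hue = (H + rotation) mod 360
New hue = (244 + 90) mod 360
= 334 mod 360
= 334°


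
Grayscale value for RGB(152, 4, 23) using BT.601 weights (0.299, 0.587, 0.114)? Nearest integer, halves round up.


Gray = 0.299×R + 0.587×G + 0.114×B
Gray = 0.299×152 + 0.587×4 + 0.114×23
Gray = 45.448 + 2.348 + 2.622
Gray = 50.418 → round half up → 50
Gray = 50


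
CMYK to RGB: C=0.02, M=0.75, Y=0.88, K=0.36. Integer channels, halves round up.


R = 255 × (1-C) × (1-K) = 255 × 0.98 × 0.64 = 159.936 → 160
G = 255 × (1-M) × (1-K) = 255 × 0.25 × 0.64 = 40.8 → 41
B = 255 × (1-Y) × (1-K) = 255 × 0.12 × 0.64 = 19.584 → 20
= RGB(160, 41, 20)


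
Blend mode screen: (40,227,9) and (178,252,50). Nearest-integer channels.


Screen: C = 255 - (255-A)×(255-B)/255, rounded to nearest integer
R: 255 - (255-40)×(255-178)/255 = 255 - 16555/255 ≈ 255 - 64.922 = 190.078 → 190
G: 255 - (255-227)×(255-252)/255 = 255 - 84/255 ≈ 255 - 0.329 = 254.671 → 255
B: 255 - (255-9)×(255-50)/255 = 255 - 50430/255 ≈ 255 - 197.765 = 57.235 → 57
= RGB(190, 255, 57)


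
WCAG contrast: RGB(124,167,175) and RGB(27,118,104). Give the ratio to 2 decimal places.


Linearize each sRGB channel c=v/255: c/12.92 if c ≤ 0.04045 else ((c+0.055)/1.055)^2.4
L = 0.2126×R_lin + 0.7152×G_lin + 0.0722×B_lin
Color 1 (124,167,175):
  R=124: 124/255≈0.4863 > 0.04045 → ((0.4863+0.055)/1.055)^2.4 ≈ 0.20156
  G=167: 167/255≈0.6549 > 0.04045 → ((0.6549+0.055)/1.055)^2.4 ≈ 0.38643
  B=175: 175/255≈0.6863 > 0.04045 → ((0.6863+0.055)/1.055)^2.4 ≈ 0.42869
  L1 = 0.2126×0.20156 + 0.7152×0.38643 + 0.0722×0.42869 ≈ 0.35018
Color 2 (27,118,104):
  R=27: 27/255≈0.1059 > 0.04045 → ((0.1059+0.055)/1.055)^2.4 ≈ 0.01096
  G=118: 118/255≈0.4627 > 0.04045 → ((0.4627+0.055)/1.055)^2.4 ≈ 0.18116
  B=104: 104/255≈0.4078 > 0.04045 → ((0.4078+0.055)/1.055)^2.4 ≈ 0.13843
  L2 = 0.2126×0.01096 + 0.7152×0.18116 + 0.0722×0.13843 ≈ 0.14189
Lighter = 0.35018, Darker = 0.14189
Ratio = (L_lighter + 0.05) / (L_darker + 0.05)
Ratio = (0.35018 + 0.05) / (0.14189 + 0.05) = 0.40018 / 0.19189 ≈ 2.0854
Ratio ≈ 2.09:1


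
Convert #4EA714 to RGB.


4E → 78 (R)
A7 → 167 (G)
14 → 20 (B)
= RGB(78, 167, 20)


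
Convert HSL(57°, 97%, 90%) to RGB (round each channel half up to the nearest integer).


H=57°, S=0.97, L=0.90
C = (1-|2L-1|)×S = (1-|0.80|)×0.97 = 0.194
H' = H/60 = 57/60 ≈ 0.9500; X = C×(1-|H' mod 2 - 1|) = 0.1843
m = L - C/2 = 0.90 - 0.097 = 0.803
Sector ⌊H'⌋ = 0 → (R',G',B') = (0.194, 0.1843, 0.0)
RGB = ((R'+m)×255, (G'+m)×255, (B'+m)×255) = (254.235, 251.7615, 204.765)
Round half up → RGB(254, 252, 205)


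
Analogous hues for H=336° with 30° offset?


Base hue: 336°
Left analog: (336 - 30) mod 360 = 306°
Right analog: (336 + 30) mod 360 = 6°
Analogous hues = 306° and 6°


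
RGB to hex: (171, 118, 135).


R = 171 → AB (hex)
G = 118 → 76 (hex)
B = 135 → 87 (hex)
Hex = #AB7687


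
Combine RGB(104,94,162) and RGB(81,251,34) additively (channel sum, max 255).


Additive: each channel = min(255, C₁+C₂)
R: 104+81 = 185 → 185
G: 94+251 = 345 → 255
B: 162+34 = 196 → 196
= RGB(185, 255, 196)


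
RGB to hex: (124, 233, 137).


R = 124 → 7C (hex)
G = 233 → E9 (hex)
B = 137 → 89 (hex)
Hex = #7CE989


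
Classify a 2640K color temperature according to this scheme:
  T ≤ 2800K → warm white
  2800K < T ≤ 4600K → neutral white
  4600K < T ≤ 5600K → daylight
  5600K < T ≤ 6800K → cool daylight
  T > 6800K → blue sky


Temperature: 2640K
2640K ≤ 2800K → warm white
Classification: warm white


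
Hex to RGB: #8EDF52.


8E → 142 (R)
DF → 223 (G)
52 → 82 (B)
= RGB(142, 223, 82)


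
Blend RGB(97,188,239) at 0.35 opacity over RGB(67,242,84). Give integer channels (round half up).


C = α×F + (1-α)×B, with 1-α = 0.65
R: 0.35×97 + 0.65×67 = 33.95 + 43.55 = 77.50 → 78
G: 0.35×188 + 0.65×242 = 65.80 + 157.30 = 223.10 → 223
B: 0.35×239 + 0.65×84 = 83.65 + 54.60 = 138.25 → 138
= RGB(78, 223, 138)


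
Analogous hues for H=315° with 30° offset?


Base hue: 315°
Left analog: (315 - 30) mod 360 = 285°
Right analog: (315 + 30) mod 360 = 345°
Analogous hues = 285° and 345°


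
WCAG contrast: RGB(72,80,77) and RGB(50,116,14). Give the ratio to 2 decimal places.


Linearize each sRGB channel c=v/255: c/12.92 if c ≤ 0.04045 else ((c+0.055)/1.055)^2.4
L = 0.2126×R_lin + 0.7152×G_lin + 0.0722×B_lin
Color 1 (72,80,77):
  R=72: 72/255≈0.2824 > 0.04045 → ((0.2824+0.055)/1.055)^2.4 ≈ 0.06480
  G=80: 80/255≈0.3137 > 0.04045 → ((0.3137+0.055)/1.055)^2.4 ≈ 0.08022
  B=77: 77/255≈0.3020 > 0.04045 → ((0.3020+0.055)/1.055)^2.4 ≈ 0.07421
  L1 = 0.2126×0.06480 + 0.7152×0.08022 + 0.0722×0.07421 ≈ 0.07651
Color 2 (50,116,14):
  R=50: 50/255≈0.1961 > 0.04045 → ((0.1961+0.055)/1.055)^2.4 ≈ 0.03190
  G=116: 116/255≈0.4549 > 0.04045 → ((0.4549+0.055)/1.055)^2.4 ≈ 0.17465
  B=14: 14/255≈0.0549 > 0.04045 → ((0.0549+0.055)/1.055)^2.4 ≈ 0.00439
  L2 = 0.2126×0.03190 + 0.7152×0.17465 + 0.0722×0.00439 ≈ 0.13201
Lighter = 0.13201, Darker = 0.07651
Ratio = (L_lighter + 0.05) / (L_darker + 0.05)
Ratio = (0.13201 + 0.05) / (0.07651 + 0.05) = 0.18201 / 0.12651 ≈ 1.4387
Ratio ≈ 1.44:1


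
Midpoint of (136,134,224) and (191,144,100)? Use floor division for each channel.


Midpoint: each channel = ⌊(C₁+C₂)/2⌋
R: ⌊(136+191)/2⌋ = 163
G: ⌊(134+144)/2⌋ = 139
B: ⌊(224+100)/2⌋ = 162
= RGB(163, 139, 162)


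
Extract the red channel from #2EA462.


Color: #2EA462
R = 2E = 46
G = A4 = 164
B = 62 = 98
Red = 46


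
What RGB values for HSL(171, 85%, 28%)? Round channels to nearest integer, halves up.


H=171°, S=0.85, L=0.28
C = (1-|2L-1|)×S = (1-|-0.44|)×0.85 = 0.476
H' = H/60 = 171/60 ≈ 2.8500; X = C×(1-|H' mod 2 - 1|) = 0.4046
m = L - C/2 = 0.28 - 0.238 = 0.042
Sector ⌊H'⌋ = 2 → (R',G',B') = (0.0, 0.476, 0.4046)
RGB = ((R'+m)×255, (G'+m)×255, (B'+m)×255) = (10.71, 132.09, 113.883)
Round half up → RGB(11, 132, 114)


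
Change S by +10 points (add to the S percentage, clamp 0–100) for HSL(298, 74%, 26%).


Original S = 74%
Adjustment = +10 percentage points
New S = 74 + (10) = 84
Clamp to [0, 100] → 84
= HSL(298°, 84%, 26%)


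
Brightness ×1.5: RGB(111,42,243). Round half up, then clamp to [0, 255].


Multiply each channel by 1.5, round half up, clamp to [0, 255]
R: 111×1.5 = 166.5 → round → 167
G: 42×1.5 = 63
B: 243×1.5 = 364.5 → round → 365 → clamp → 255
= RGB(167, 63, 255)


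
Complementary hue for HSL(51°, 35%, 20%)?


Complement = opposite side of color wheel = hue + 180°
H' = (51 + 180) mod 360 = 231°
S and L unchanged.
= HSL(231°, 35%, 20%)


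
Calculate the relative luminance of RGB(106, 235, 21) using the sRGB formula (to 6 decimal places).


Linearize each channel (sRGB transfer function): c = v/255; c_lin = c/12.92 if c ≤ 0.04045, else ((c+0.055)/1.055)^2.4
  R: 106/255 ≈ 0.415686 > 0.04045 → ((0.415686+0.055)/1.055)^2.4 ≈ 0.144128
  G: 235/255 ≈ 0.921569 > 0.04045 → ((0.921569+0.055)/1.055)^2.4 ≈ 0.830770
  B: 21/255 ≈ 0.082353 > 0.04045 → ((0.082353+0.055)/1.055)^2.4 ≈ 0.007499
R_lin = 0.144128, G_lin = 0.830770, B_lin = 0.007499
L = 0.2126×R + 0.7152×G + 0.0722×B
L = 0.2126×0.144128 + 0.7152×0.830770 + 0.0722×0.007499
L ≈ 0.625350


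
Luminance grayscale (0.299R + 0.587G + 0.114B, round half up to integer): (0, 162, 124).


Gray = 0.299×R + 0.587×G + 0.114×B
Gray = 0.299×0 + 0.587×162 + 0.114×124
Gray = 0.000 + 95.094 + 14.136
Gray = 109.230 → round half up → 109
Gray = 109


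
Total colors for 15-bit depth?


Colors = 2^bits = 2^15
= 32,768 colors


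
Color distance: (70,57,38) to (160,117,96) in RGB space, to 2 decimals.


d = √[(R₁-R₂)² + (G₁-G₂)² + (B₁-B₂)²]
d = √[(70-160)² + (57-117)² + (38-96)²]
d = √[8100 + 3600 + 3364]
d = √15064
d ≈ 122.74


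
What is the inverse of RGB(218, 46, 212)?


Invert: (255-R, 255-G, 255-B)
R: 255-218 = 37
G: 255-46 = 209
B: 255-212 = 43
= RGB(37, 209, 43)


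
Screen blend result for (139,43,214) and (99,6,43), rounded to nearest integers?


Screen: C = 255 - (255-A)×(255-B)/255, rounded to nearest integer
R: 255 - (255-139)×(255-99)/255 = 255 - 18096/255 ≈ 255 - 70.965 = 184.035 → 184
G: 255 - (255-43)×(255-6)/255 = 255 - 52788/255 ≈ 255 - 207.012 = 47.988 → 48
B: 255 - (255-214)×(255-43)/255 = 255 - 8692/255 ≈ 255 - 34.086 = 220.914 → 221
= RGB(184, 48, 221)


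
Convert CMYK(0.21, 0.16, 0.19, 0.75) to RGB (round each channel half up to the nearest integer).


R = 255 × (1-C) × (1-K) = 255 × 0.79 × 0.25 = 50.3625 → 50
G = 255 × (1-M) × (1-K) = 255 × 0.84 × 0.25 = 53.55 → 54
B = 255 × (1-Y) × (1-K) = 255 × 0.81 × 0.25 = 51.6375 → 52
= RGB(50, 54, 52)
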